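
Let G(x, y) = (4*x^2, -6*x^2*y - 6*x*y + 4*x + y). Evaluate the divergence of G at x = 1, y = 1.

∂G₁/∂x = 8*x
∂G₂/∂y = -6*x^2 - 6*x + 1
∇·G = -6*x^2 + 2*x + 1
At (1, 1): -3.

-3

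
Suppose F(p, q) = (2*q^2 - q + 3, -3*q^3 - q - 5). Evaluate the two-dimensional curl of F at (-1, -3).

13

∂F₂/∂p = 0
∂F₁/∂q = 4*q - 1
Scalar curl = -4*q + 1
At (-1, -3): 13.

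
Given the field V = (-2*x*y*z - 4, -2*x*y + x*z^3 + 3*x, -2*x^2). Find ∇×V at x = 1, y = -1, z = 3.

(-27, 6, 38)

(∇×V)₁ = ∂V₃/∂y − ∂V₂/∂z = -3*x*z^2
(∇×V)₂ = ∂V₁/∂z − ∂V₃/∂x = -2*x*y + 4*x
(∇×V)₃ = ∂V₂/∂x − ∂V₁/∂y = 2*x*z - 2*y + z^3 + 3
∇×V = (-3*x*z^2, -2*x*y + 4*x, 2*x*z - 2*y + z^3 + 3)
At (1, -1, 3): (-27, 6, 38).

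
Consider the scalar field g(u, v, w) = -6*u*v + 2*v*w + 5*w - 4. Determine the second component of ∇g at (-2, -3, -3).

6

(∇g)_2 = ∂g/∂v = -6*u + 2*w
At (-2, -3, -3): 6.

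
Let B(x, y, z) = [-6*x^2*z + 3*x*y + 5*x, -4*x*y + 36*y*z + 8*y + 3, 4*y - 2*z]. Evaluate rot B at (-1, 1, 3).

(-32, -6, -1)

(∇×B)₁ = ∂B₃/∂y − ∂B₂/∂z = -36*y + 4
(∇×B)₂ = ∂B₁/∂z − ∂B₃/∂x = -6*x^2
(∇×B)₃ = ∂B₂/∂x − ∂B₁/∂y = -3*x - 4*y
∇×B = (-36*y + 4, -6*x^2, -3*x - 4*y)
At (-1, 1, 3): (-32, -6, -1).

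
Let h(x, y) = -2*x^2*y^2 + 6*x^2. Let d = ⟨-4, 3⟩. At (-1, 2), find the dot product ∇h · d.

-40

∂h/∂x = -4*x*y^2 + 12*x
∂h/∂y = -4*x^2*y
∇h at (-1, 2) = (4, -8)
∇h · d = (4)(-4) + (-8)(3) = -40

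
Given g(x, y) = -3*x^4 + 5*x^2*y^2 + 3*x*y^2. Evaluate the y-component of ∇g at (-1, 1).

4

(∇g)_2 = ∂g/∂y = 10*x^2*y + 6*x*y
At (-1, 1): 4.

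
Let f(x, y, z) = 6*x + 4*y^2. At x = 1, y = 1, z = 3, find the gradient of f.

(6, 8, 0)

∂f/∂x = 6
∂f/∂y = 8*y
∂f/∂z = 0
∇f = (6, 8*y, 0)
At (1, 1, 3): (6, 8, 0).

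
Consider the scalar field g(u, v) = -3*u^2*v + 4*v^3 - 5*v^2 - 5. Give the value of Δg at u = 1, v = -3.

∂²g/∂u² = -6*v
∂²g/∂v² = 2*(12*v - 5)
∇²g = 18*v - 10
At (1, -3): -64.

-64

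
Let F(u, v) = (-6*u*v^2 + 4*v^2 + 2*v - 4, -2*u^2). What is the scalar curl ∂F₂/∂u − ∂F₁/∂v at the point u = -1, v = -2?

42

∂F₂/∂u = -4*u
∂F₁/∂v = -12*u*v + 8*v + 2
Scalar curl = 12*u*v - 4*u - 8*v - 2
At (-1, -2): 42.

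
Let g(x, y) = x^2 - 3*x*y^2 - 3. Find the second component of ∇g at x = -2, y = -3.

-36

(∇g)_2 = ∂g/∂y = -6*x*y
At (-2, -3): -36.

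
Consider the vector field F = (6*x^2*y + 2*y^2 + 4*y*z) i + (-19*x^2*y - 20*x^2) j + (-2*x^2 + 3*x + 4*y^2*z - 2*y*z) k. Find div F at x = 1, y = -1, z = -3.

∂F₁/∂x = 12*x*y
∂F₂/∂y = -19*x^2
∂F₃/∂z = 4*y^2 - 2*y
∇·F = -19*x^2 + 12*x*y + 4*y^2 - 2*y
At (1, -1, -3): -25.

-25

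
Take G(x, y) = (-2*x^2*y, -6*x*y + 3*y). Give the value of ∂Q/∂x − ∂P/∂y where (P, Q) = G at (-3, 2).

6

∂G₂/∂x = -6*y
∂G₁/∂y = -2*x^2
Scalar curl = 2*x^2 - 6*y
At (-3, 2): 6.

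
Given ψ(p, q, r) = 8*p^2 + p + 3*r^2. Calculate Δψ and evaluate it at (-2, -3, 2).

22

∂²ψ/∂p² = 16
∂²ψ/∂q² = 0
∂²ψ/∂r² = 6
∇²ψ = 22
At (-2, -3, 2): 22.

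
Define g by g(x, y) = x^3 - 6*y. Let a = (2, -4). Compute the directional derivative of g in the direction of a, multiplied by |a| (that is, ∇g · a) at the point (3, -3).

78

∂g/∂x = 3*x^2
∂g/∂y = -6
∇g at (3, -3) = (27, -6)
∇g · a = (27)(2) + (-6)(-4) = 78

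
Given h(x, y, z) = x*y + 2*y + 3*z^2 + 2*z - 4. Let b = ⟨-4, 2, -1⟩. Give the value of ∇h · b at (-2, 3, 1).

-20

∂h/∂x = y
∂h/∂y = x + 2
∂h/∂z = 6*z + 2
∇h at (-2, 3, 1) = (3, 0, 8)
∇h · b = (3)(-4) + (0)(2) + (8)(-1) = -20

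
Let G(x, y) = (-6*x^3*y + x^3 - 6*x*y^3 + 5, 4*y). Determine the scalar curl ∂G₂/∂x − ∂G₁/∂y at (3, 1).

∂G₂/∂x = 0
∂G₁/∂y = -6*x^3 - 18*x*y^2
Scalar curl = 6*x^3 + 18*x*y^2
At (3, 1): 216.

216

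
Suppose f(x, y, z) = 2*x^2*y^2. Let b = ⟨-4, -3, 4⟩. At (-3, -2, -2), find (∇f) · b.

408

∂f/∂x = 4*x*y^2
∂f/∂y = 4*x^2*y
∂f/∂z = 0
∇f at (-3, -2, -2) = (-48, -72, 0)
∇f · b = (-48)(-4) + (-72)(-3) + (0)(4) = 408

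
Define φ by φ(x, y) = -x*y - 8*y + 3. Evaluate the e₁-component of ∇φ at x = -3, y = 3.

-3

(∇φ)_1 = ∂φ/∂x = -y
At (-3, 3): -3.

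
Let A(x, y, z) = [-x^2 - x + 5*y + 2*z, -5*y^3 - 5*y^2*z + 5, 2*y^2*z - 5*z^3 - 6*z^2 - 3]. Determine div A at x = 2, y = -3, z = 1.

∂A₁/∂x = -2*x - 1
∂A₂/∂y = -15*y^2 - 10*y*z
∂A₃/∂z = 2*y^2 - 15*z^2 - 12*z
∇·A = -2*x - 13*y^2 - 10*y*z - 15*z^2 - 12*z - 1
At (2, -3, 1): -119.

-119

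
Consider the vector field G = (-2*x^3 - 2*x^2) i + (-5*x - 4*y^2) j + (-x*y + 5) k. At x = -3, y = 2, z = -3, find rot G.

(3, 2, -5)

(∇×G)₁ = ∂G₃/∂y − ∂G₂/∂z = -x
(∇×G)₂ = ∂G₁/∂z − ∂G₃/∂x = y
(∇×G)₃ = ∂G₂/∂x − ∂G₁/∂y = -5
∇×G = (-x, y, -5)
At (-3, 2, -3): (3, 2, -5).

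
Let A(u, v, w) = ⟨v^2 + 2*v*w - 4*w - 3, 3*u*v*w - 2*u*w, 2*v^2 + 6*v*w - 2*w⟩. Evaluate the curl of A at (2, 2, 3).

(∇×A)₁ = ∂A₃/∂v − ∂A₂/∂w = -3*u*v + 2*u + 4*v + 6*w
(∇×A)₂ = ∂A₁/∂w − ∂A₃/∂u = 2*v - 4
(∇×A)₃ = ∂A₂/∂u − ∂A₁/∂v = 3*v*w - 2*v - 4*w
∇×A = (-3*u*v + 2*u + 4*v + 6*w, 2*v - 4, 3*v*w - 2*v - 4*w)
At (2, 2, 3): (18, 0, 2).

(18, 0, 2)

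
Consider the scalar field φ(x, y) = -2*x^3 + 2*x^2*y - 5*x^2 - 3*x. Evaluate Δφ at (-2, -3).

2

∂²φ/∂x² = 2*(-6*x + 2*y - 5)
∂²φ/∂y² = 0
∇²φ = -12*x + 4*y - 10
At (-2, -3): 2.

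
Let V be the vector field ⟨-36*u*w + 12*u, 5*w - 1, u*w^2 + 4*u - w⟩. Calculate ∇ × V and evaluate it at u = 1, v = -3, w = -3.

(∇×V)₁ = ∂V₃/∂v − ∂V₂/∂w = -5
(∇×V)₂ = ∂V₁/∂w − ∂V₃/∂u = -36*u - w^2 - 4
(∇×V)₃ = ∂V₂/∂u − ∂V₁/∂v = 0
∇×V = (-5, -36*u - w^2 - 4, 0)
At (1, -3, -3): (-5, -49, 0).

(-5, -49, 0)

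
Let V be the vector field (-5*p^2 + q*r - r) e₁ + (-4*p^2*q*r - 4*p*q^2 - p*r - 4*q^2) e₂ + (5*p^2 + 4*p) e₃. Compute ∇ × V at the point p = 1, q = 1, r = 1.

(5, -14, -14)

(∇×V)₁ = ∂V₃/∂q − ∂V₂/∂r = 4*p^2*q + p
(∇×V)₂ = ∂V₁/∂r − ∂V₃/∂p = -10*p + q - 5
(∇×V)₃ = ∂V₂/∂p − ∂V₁/∂q = -8*p*q*r - 4*q^2 - 2*r
∇×V = (4*p^2*q + p, -10*p + q - 5, -8*p*q*r - 4*q^2 - 2*r)
At (1, 1, 1): (5, -14, -14).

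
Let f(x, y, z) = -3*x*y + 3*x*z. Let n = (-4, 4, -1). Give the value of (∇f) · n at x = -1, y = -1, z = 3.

∂f/∂x = -3*y + 3*z
∂f/∂y = -3*x
∂f/∂z = 3*x
∇f at (-1, -1, 3) = (12, 3, -3)
∇f · n = (12)(-4) + (3)(4) + (-3)(-1) = -33

-33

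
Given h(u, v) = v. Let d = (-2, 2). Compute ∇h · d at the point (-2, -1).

∂h/∂u = 0
∂h/∂v = 1
∇h at (-2, -1) = (0, 1)
∇h · d = (0)(-2) + (1)(2) = 2

2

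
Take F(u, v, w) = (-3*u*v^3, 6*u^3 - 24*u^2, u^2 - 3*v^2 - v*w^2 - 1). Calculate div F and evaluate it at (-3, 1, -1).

∂F₁/∂u = -3*v^3
∂F₂/∂v = 0
∂F₃/∂w = -2*v*w
∇·F = -3*v^3 - 2*v*w
At (-3, 1, -1): -1.

-1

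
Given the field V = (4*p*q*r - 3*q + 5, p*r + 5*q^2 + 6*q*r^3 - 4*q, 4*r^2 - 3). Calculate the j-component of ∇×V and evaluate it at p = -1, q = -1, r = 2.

4

(∇×V)_2 = ∂V₁/∂r − ∂V₃/∂p
= 4*p*q − (0)
= 4*p*q
At (-1, -1, 2): 4.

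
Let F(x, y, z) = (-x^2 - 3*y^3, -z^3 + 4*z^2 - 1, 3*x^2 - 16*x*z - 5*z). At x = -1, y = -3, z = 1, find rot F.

(∇×F)₁ = ∂F₃/∂y − ∂F₂/∂z = 3*z^2 - 8*z
(∇×F)₂ = ∂F₁/∂z − ∂F₃/∂x = -6*x + 16*z
(∇×F)₃ = ∂F₂/∂x − ∂F₁/∂y = 9*y^2
∇×F = (3*z^2 - 8*z, -6*x + 16*z, 9*y^2)
At (-1, -3, 1): (-5, 22, 81).

(-5, 22, 81)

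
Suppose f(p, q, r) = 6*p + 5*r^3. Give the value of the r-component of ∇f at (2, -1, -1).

(∇f)_3 = ∂f/∂r = 15*r^2
At (2, -1, -1): 15.

15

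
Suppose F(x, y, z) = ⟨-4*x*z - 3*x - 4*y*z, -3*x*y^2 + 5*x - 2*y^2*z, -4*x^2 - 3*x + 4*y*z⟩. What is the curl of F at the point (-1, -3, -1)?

(∇×F)₁ = ∂F₃/∂y − ∂F₂/∂z = 2*y^2 + 4*z
(∇×F)₂ = ∂F₁/∂z − ∂F₃/∂x = 4*x - 4*y + 3
(∇×F)₃ = ∂F₂/∂x − ∂F₁/∂y = -3*y^2 + 4*z + 5
∇×F = (2*y^2 + 4*z, 4*x - 4*y + 3, -3*y^2 + 4*z + 5)
At (-1, -3, -1): (14, 11, -26).

(14, 11, -26)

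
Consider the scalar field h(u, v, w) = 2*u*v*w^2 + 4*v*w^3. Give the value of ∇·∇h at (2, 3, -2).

-120

∂²h/∂u² = 0
∂²h/∂v² = 0
∂²h/∂w² = 4*v*(u + 6*w)
∇²h = 4*u*v + 24*v*w
At (2, 3, -2): -120.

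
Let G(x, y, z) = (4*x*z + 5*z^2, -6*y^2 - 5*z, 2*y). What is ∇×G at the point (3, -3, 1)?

(∇×G)₁ = ∂G₃/∂y − ∂G₂/∂z = 7
(∇×G)₂ = ∂G₁/∂z − ∂G₃/∂x = 4*x + 10*z
(∇×G)₃ = ∂G₂/∂x − ∂G₁/∂y = 0
∇×G = (7, 4*x + 10*z, 0)
At (3, -3, 1): (7, 22, 0).

(7, 22, 0)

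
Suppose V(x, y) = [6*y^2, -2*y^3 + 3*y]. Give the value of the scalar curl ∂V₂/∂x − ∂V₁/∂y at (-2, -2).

∂V₂/∂x = 0
∂V₁/∂y = 12*y
Scalar curl = -12*y
At (-2, -2): 24.

24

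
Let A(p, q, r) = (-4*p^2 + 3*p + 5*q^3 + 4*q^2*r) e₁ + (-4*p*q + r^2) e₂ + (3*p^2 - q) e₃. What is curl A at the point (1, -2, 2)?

(∇×A)₁ = ∂A₃/∂q − ∂A₂/∂r = -2*r - 1
(∇×A)₂ = ∂A₁/∂r − ∂A₃/∂p = -6*p + 4*q^2
(∇×A)₃ = ∂A₂/∂p − ∂A₁/∂q = -15*q^2 - 8*q*r - 4*q
∇×A = (-2*r - 1, -6*p + 4*q^2, -15*q^2 - 8*q*r - 4*q)
At (1, -2, 2): (-5, 10, -20).

(-5, 10, -20)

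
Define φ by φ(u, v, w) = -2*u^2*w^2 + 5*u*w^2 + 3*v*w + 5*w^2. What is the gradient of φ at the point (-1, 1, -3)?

(81, -9, 15)

∂φ/∂u = -4*u*w^2 + 5*w^2
∂φ/∂v = 3*w
∂φ/∂w = -4*u^2*w + 10*u*w + 3*v + 10*w
∇φ = (-4*u*w^2 + 5*w^2, 3*w, -4*u^2*w + 10*u*w + 3*v + 10*w)
At (-1, 1, -3): (81, -9, 15).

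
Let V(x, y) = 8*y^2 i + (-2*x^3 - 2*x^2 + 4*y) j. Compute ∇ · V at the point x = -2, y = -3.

∂V₁/∂x = 0
∂V₂/∂y = 4
∇·V = 4
At (-2, -3): 4.

4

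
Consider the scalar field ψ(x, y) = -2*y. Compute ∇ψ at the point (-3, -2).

(0, -2)

∂ψ/∂x = 0
∂ψ/∂y = -2
∇ψ = (0, -2)
At (-3, -2): (0, -2).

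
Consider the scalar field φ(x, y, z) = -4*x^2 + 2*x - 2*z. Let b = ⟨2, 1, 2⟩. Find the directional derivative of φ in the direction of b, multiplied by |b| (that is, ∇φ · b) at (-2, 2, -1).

∂φ/∂x = -8*x + 2
∂φ/∂y = 0
∂φ/∂z = -2
∇φ at (-2, 2, -1) = (18, 0, -2)
∇φ · b = (18)(2) + (0)(1) + (-2)(2) = 32

32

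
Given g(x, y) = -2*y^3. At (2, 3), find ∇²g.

-36

∂²g/∂x² = 0
∂²g/∂y² = -12*y
∇²g = -12*y
At (2, 3): -36.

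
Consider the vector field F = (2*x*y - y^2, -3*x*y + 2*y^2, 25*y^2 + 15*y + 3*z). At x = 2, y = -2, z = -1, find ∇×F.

(-85, 0, -2)

(∇×F)₁ = ∂F₃/∂y − ∂F₂/∂z = 50*y + 15
(∇×F)₂ = ∂F₁/∂z − ∂F₃/∂x = 0
(∇×F)₃ = ∂F₂/∂x − ∂F₁/∂y = -2*x - y
∇×F = (50*y + 15, 0, -2*x - y)
At (2, -2, -1): (-85, 0, -2).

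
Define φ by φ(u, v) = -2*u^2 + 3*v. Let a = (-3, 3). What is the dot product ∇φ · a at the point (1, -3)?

∂φ/∂u = -4*u
∂φ/∂v = 3
∇φ at (1, -3) = (-4, 3)
∇φ · a = (-4)(-3) + (3)(3) = 21

21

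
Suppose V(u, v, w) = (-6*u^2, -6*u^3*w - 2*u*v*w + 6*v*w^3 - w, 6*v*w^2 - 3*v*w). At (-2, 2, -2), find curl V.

(-169, 0, 152)

(∇×V)₁ = ∂V₃/∂v − ∂V₂/∂w = 6*u^3 + 2*u*v - 18*v*w^2 + 6*w^2 - 3*w + 1
(∇×V)₂ = ∂V₁/∂w − ∂V₃/∂u = 0
(∇×V)₃ = ∂V₂/∂u − ∂V₁/∂v = -18*u^2*w - 2*v*w
∇×V = (6*u^3 + 2*u*v - 18*v*w^2 + 6*w^2 - 3*w + 1, 0, -18*u^2*w - 2*v*w)
At (-2, 2, -2): (-169, 0, 152).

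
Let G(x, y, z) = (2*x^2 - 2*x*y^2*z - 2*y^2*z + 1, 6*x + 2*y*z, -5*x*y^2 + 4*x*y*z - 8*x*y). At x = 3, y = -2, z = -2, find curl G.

(16, -44, 70)

(∇×G)₁ = ∂G₃/∂y − ∂G₂/∂z = -10*x*y + 4*x*z - 8*x - 2*y
(∇×G)₂ = ∂G₁/∂z − ∂G₃/∂x = -2*x*y^2 + 3*y^2 - 4*y*z + 8*y
(∇×G)₃ = ∂G₂/∂x − ∂G₁/∂y = 4*x*y*z + 4*y*z + 6
∇×G = (-10*x*y + 4*x*z - 8*x - 2*y, -2*x*y^2 + 3*y^2 - 4*y*z + 8*y, 4*x*y*z + 4*y*z + 6)
At (3, -2, -2): (16, -44, 70).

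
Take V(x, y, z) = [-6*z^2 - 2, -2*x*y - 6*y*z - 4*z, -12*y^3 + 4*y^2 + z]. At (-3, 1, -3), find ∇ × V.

(∇×V)₁ = ∂V₃/∂y − ∂V₂/∂z = -36*y^2 + 14*y + 4
(∇×V)₂ = ∂V₁/∂z − ∂V₃/∂x = -12*z
(∇×V)₃ = ∂V₂/∂x − ∂V₁/∂y = -2*y
∇×V = (-36*y^2 + 14*y + 4, -12*z, -2*y)
At (-3, 1, -3): (-18, 36, -2).

(-18, 36, -2)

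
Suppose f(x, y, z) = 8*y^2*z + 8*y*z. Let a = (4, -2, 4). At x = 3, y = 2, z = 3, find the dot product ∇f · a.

∂f/∂x = 0
∂f/∂y = 16*y*z + 8*z
∂f/∂z = 8*y^2 + 8*y
∇f at (3, 2, 3) = (0, 120, 48)
∇f · a = (0)(4) + (120)(-2) + (48)(4) = -48

-48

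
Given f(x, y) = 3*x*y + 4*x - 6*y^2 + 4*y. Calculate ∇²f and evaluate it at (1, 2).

-12

∂²f/∂x² = 0
∂²f/∂y² = -12
∇²f = -12
At (1, 2): -12.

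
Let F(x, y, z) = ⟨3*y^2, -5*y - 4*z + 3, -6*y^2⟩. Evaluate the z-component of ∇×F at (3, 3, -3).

-18

(∇×F)_3 = ∂F₂/∂x − ∂F₁/∂y
= 0 − (6*y)
= -6*y
At (3, 3, -3): -18.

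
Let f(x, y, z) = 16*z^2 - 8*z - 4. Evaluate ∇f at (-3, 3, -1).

(0, 0, -40)

∂f/∂x = 0
∂f/∂y = 0
∂f/∂z = 32*z - 8
∇f = (0, 0, 32*z - 8)
At (-3, 3, -1): (0, 0, -40).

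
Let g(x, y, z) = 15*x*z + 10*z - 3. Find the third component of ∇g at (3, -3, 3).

(∇g)_3 = ∂g/∂z = 15*x + 10
At (3, -3, 3): 55.

55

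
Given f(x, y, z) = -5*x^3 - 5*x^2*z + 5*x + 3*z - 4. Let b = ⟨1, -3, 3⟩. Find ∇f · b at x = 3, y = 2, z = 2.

∂f/∂x = -15*x^2 - 10*x*z + 5
∂f/∂y = 0
∂f/∂z = -5*x^2 + 3
∇f at (3, 2, 2) = (-190, 0, -42)
∇f · b = (-190)(1) + (0)(-3) + (-42)(3) = -316

-316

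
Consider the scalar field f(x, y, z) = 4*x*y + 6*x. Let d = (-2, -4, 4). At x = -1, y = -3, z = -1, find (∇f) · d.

28

∂f/∂x = 4*y + 6
∂f/∂y = 4*x
∂f/∂z = 0
∇f at (-1, -3, -1) = (-6, -4, 0)
∇f · d = (-6)(-2) + (-4)(-4) + (0)(4) = 28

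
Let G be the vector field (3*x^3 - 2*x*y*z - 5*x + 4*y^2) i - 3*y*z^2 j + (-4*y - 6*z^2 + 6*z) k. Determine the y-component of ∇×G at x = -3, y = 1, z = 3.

6

(∇×G)_2 = ∂G₁/∂z − ∂G₃/∂x
= -2*x*y − (0)
= -2*x*y
At (-3, 1, 3): 6.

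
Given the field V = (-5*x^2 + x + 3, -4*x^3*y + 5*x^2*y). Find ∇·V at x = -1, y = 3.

∂V₁/∂x = -10*x + 1
∂V₂/∂y = -4*x^3 + 5*x^2
∇·V = -4*x^3 + 5*x^2 - 10*x + 1
At (-1, 3): 20.

20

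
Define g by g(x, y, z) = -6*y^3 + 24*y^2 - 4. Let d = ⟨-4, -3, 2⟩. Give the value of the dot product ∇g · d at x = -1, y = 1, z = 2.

-90

∂g/∂x = 0
∂g/∂y = -18*y^2 + 48*y
∂g/∂z = 0
∇g at (-1, 1, 2) = (0, 30, 0)
∇g · d = (0)(-4) + (30)(-3) + (0)(2) = -90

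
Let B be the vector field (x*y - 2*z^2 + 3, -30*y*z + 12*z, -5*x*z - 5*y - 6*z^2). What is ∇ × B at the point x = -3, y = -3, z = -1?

(-107, -1, 3)

(∇×B)₁ = ∂B₃/∂y − ∂B₂/∂z = 30*y - 17
(∇×B)₂ = ∂B₁/∂z − ∂B₃/∂x = z
(∇×B)₃ = ∂B₂/∂x − ∂B₁/∂y = -x
∇×B = (30*y - 17, z, -x)
At (-3, -3, -1): (-107, -1, 3).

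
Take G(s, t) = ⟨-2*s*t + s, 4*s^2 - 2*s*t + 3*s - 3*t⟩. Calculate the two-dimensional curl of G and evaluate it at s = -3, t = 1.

∂G₂/∂s = 8*s - 2*t + 3
∂G₁/∂t = -2*s
Scalar curl = 10*s - 2*t + 3
At (-3, 1): -29.

-29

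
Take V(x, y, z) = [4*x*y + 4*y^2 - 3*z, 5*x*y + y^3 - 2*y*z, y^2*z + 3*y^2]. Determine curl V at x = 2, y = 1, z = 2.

(∇×V)₁ = ∂V₃/∂y − ∂V₂/∂z = 2*y*z + 8*y
(∇×V)₂ = ∂V₁/∂z − ∂V₃/∂x = -3
(∇×V)₃ = ∂V₂/∂x − ∂V₁/∂y = -4*x - 3*y
∇×V = (2*y*z + 8*y, -3, -4*x - 3*y)
At (2, 1, 2): (12, -3, -11).

(12, -3, -11)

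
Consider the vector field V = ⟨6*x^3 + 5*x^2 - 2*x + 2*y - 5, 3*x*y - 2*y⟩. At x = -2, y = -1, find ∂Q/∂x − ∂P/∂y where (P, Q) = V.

∂V₂/∂x = 3*y
∂V₁/∂y = 2
Scalar curl = 3*y - 2
At (-2, -1): -5.

-5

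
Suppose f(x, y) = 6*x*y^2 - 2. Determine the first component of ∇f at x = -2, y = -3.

(∇f)_1 = ∂f/∂x = 6*y^2
At (-2, -3): 54.

54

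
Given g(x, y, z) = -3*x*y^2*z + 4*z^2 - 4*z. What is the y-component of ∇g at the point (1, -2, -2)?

(∇g)_2 = ∂g/∂y = -6*x*y*z
At (1, -2, -2): -24.

-24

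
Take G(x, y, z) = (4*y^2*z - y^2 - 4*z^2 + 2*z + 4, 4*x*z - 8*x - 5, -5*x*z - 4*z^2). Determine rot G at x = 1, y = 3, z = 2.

(∇×G)₁ = ∂G₃/∂y − ∂G₂/∂z = -4*x
(∇×G)₂ = ∂G₁/∂z − ∂G₃/∂x = 4*y^2 - 3*z + 2
(∇×G)₃ = ∂G₂/∂x − ∂G₁/∂y = -8*y*z + 2*y + 4*z - 8
∇×G = (-4*x, 4*y^2 - 3*z + 2, -8*y*z + 2*y + 4*z - 8)
At (1, 3, 2): (-4, 32, -42).

(-4, 32, -42)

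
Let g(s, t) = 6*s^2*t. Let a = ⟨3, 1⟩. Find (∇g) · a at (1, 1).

∂g/∂s = 12*s*t
∂g/∂t = 6*s^2
∇g at (1, 1) = (12, 6)
∇g · a = (12)(3) + (6)(1) = 42

42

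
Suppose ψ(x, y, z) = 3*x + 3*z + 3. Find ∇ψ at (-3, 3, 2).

(3, 0, 3)

∂ψ/∂x = 3
∂ψ/∂y = 0
∂ψ/∂z = 3
∇ψ = (3, 0, 3)
At (-3, 3, 2): (3, 0, 3).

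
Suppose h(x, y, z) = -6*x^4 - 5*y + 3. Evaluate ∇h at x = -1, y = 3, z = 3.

(24, -5, 0)

∂h/∂x = -24*x^3
∂h/∂y = -5
∂h/∂z = 0
∇h = (-24*x^3, -5, 0)
At (-1, 3, 3): (24, -5, 0).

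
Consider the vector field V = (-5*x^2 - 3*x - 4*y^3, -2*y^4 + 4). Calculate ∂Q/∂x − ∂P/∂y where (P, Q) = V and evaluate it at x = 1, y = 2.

∂V₂/∂x = 0
∂V₁/∂y = -12*y^2
Scalar curl = 12*y^2
At (1, 2): 48.

48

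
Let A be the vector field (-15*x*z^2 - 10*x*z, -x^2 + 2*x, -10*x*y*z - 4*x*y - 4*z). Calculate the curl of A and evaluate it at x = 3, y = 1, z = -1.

(∇×A)₁ = ∂A₃/∂y − ∂A₂/∂z = -10*x*z - 4*x
(∇×A)₂ = ∂A₁/∂z − ∂A₃/∂x = -30*x*z - 10*x + 10*y*z + 4*y
(∇×A)₃ = ∂A₂/∂x − ∂A₁/∂y = -2*x + 2
∇×A = (-10*x*z - 4*x, -30*x*z - 10*x + 10*y*z + 4*y, -2*x + 2)
At (3, 1, -1): (18, 54, -4).

(18, 54, -4)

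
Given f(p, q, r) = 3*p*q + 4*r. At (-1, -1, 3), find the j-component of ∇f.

-3

(∇f)_2 = ∂f/∂q = 3*p
At (-1, -1, 3): -3.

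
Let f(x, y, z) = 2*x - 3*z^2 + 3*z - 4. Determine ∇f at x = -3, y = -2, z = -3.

∂f/∂x = 2
∂f/∂y = 0
∂f/∂z = -6*z + 3
∇f = (2, 0, -6*z + 3)
At (-3, -2, -3): (2, 0, 21).

(2, 0, 21)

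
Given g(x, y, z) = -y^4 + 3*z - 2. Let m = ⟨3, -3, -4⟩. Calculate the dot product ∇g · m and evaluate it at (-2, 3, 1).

312

∂g/∂x = 0
∂g/∂y = -4*y^3
∂g/∂z = 3
∇g at (-2, 3, 1) = (0, -108, 3)
∇g · m = (0)(3) + (-108)(-3) + (3)(-4) = 312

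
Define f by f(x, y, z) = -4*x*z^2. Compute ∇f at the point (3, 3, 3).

(-36, 0, -72)

∂f/∂x = -4*z^2
∂f/∂y = 0
∂f/∂z = -8*x*z
∇f = (-4*z^2, 0, -8*x*z)
At (3, 3, 3): (-36, 0, -72).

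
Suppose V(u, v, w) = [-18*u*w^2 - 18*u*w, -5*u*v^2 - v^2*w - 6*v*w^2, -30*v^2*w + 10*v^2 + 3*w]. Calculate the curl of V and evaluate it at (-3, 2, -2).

(236, -162, -20)

(∇×V)₁ = ∂V₃/∂v − ∂V₂/∂w = v^2 - 48*v*w + 20*v
(∇×V)₂ = ∂V₁/∂w − ∂V₃/∂u = -36*u*w - 18*u
(∇×V)₃ = ∂V₂/∂u − ∂V₁/∂v = -5*v^2
∇×V = (v^2 - 48*v*w + 20*v, -36*u*w - 18*u, -5*v^2)
At (-3, 2, -2): (236, -162, -20).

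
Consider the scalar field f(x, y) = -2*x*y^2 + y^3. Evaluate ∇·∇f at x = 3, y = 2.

0

∂²f/∂x² = 0
∂²f/∂y² = 2*(-2*x + 3*y)
∇²f = -4*x + 6*y
At (3, 2): 0.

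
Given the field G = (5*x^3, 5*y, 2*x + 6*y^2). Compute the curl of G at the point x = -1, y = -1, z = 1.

(∇×G)₁ = ∂G₃/∂y − ∂G₂/∂z = 12*y
(∇×G)₂ = ∂G₁/∂z − ∂G₃/∂x = -2
(∇×G)₃ = ∂G₂/∂x − ∂G₁/∂y = 0
∇×G = (12*y, -2, 0)
At (-1, -1, 1): (-12, -2, 0).

(-12, -2, 0)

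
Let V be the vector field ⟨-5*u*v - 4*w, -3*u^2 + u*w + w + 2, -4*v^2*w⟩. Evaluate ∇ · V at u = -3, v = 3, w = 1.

-51

∂V₁/∂u = -5*v
∂V₂/∂v = 0
∂V₃/∂w = -4*v^2
∇·V = -4*v^2 - 5*v
At (-3, 3, 1): -51.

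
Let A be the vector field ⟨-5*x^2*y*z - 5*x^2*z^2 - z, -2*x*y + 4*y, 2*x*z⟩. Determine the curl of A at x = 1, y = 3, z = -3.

(∇×A)₁ = ∂A₃/∂y − ∂A₂/∂z = 0
(∇×A)₂ = ∂A₁/∂z − ∂A₃/∂x = -5*x^2*y - 10*x^2*z - 2*z - 1
(∇×A)₃ = ∂A₂/∂x − ∂A₁/∂y = 5*x^2*z - 2*y
∇×A = (0, -5*x^2*y - 10*x^2*z - 2*z - 1, 5*x^2*z - 2*y)
At (1, 3, -3): (0, 20, -21).

(0, 20, -21)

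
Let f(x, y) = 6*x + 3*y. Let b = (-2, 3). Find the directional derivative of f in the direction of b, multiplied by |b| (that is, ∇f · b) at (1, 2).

∂f/∂x = 6
∂f/∂y = 3
∇f at (1, 2) = (6, 3)
∇f · b = (6)(-2) + (3)(3) = -3

-3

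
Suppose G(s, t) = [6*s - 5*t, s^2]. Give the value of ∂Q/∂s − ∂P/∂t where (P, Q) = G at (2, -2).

∂G₂/∂s = 2*s
∂G₁/∂t = -5
Scalar curl = 2*s + 5
At (2, -2): 9.

9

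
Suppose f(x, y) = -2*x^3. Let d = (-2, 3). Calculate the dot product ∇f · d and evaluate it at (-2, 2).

∂f/∂x = -6*x^2
∂f/∂y = 0
∇f at (-2, 2) = (-24, 0)
∇f · d = (-24)(-2) + (0)(3) = 48

48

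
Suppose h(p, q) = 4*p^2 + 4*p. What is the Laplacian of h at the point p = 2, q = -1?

∂²h/∂p² = 8
∂²h/∂q² = 0
∇²h = 8
At (2, -1): 8.

8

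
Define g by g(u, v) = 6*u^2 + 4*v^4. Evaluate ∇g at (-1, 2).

(-12, 128)

∂g/∂u = 12*u
∂g/∂v = 16*v^3
∇g = (12*u, 16*v^3)
At (-1, 2): (-12, 128).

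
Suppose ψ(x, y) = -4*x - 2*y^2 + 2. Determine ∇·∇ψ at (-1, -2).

∂²ψ/∂x² = 0
∂²ψ/∂y² = -4
∇²ψ = -4
At (-1, -2): -4.

-4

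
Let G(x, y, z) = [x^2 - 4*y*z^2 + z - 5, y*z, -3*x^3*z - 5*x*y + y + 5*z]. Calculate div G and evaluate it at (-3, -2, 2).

∂G₁/∂x = 2*x
∂G₂/∂y = z
∂G₃/∂z = -3*x^3 + 5
∇·G = -3*x^3 + 2*x + z + 5
At (-3, -2, 2): 82.

82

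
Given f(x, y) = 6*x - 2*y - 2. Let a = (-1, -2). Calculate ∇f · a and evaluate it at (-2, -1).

-2

∂f/∂x = 6
∂f/∂y = -2
∇f at (-2, -1) = (6, -2)
∇f · a = (6)(-1) + (-2)(-2) = -2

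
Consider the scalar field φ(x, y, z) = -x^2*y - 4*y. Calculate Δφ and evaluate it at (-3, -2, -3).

4

∂²φ/∂x² = -2*y
∂²φ/∂y² = 0
∂²φ/∂z² = 0
∇²φ = -2*y
At (-3, -2, -3): 4.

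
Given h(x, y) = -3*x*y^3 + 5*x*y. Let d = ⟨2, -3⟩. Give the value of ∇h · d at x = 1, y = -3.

360

∂h/∂x = -3*y^3 + 5*y
∂h/∂y = -9*x*y^2 + 5*x
∇h at (1, -3) = (66, -76)
∇h · d = (66)(2) + (-76)(-3) = 360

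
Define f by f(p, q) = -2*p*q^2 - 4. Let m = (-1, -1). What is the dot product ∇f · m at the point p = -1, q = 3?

6

∂f/∂p = -2*q^2
∂f/∂q = -4*p*q
∇f at (-1, 3) = (-18, 12)
∇f · m = (-18)(-1) + (12)(-1) = 6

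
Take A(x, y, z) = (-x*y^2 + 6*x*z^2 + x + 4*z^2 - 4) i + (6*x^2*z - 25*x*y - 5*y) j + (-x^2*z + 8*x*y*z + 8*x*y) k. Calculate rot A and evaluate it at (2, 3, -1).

(-24, -36, -87)

(∇×A)₁ = ∂A₃/∂y − ∂A₂/∂z = -6*x^2 + 8*x*z + 8*x
(∇×A)₂ = ∂A₁/∂z − ∂A₃/∂x = 14*x*z - 8*y*z - 8*y + 8*z
(∇×A)₃ = ∂A₂/∂x − ∂A₁/∂y = 2*x*y + 12*x*z - 25*y
∇×A = (-6*x^2 + 8*x*z + 8*x, 14*x*z - 8*y*z - 8*y + 8*z, 2*x*y + 12*x*z - 25*y)
At (2, 3, -1): (-24, -36, -87).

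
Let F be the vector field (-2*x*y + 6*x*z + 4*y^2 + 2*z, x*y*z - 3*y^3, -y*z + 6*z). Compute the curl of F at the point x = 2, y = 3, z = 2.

(-8, 14, -14)

(∇×F)₁ = ∂F₃/∂y − ∂F₂/∂z = -x*y - z
(∇×F)₂ = ∂F₁/∂z − ∂F₃/∂x = 6*x + 2
(∇×F)₃ = ∂F₂/∂x − ∂F₁/∂y = 2*x + y*z - 8*y
∇×F = (-x*y - z, 6*x + 2, 2*x + y*z - 8*y)
At (2, 3, 2): (-8, 14, -14).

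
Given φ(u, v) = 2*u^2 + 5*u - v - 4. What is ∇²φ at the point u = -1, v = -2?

∂²φ/∂u² = 4
∂²φ/∂v² = 0
∇²φ = 4
At (-1, -2): 4.

4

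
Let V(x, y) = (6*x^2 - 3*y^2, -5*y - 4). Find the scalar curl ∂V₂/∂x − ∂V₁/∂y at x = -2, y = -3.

∂V₂/∂x = 0
∂V₁/∂y = -6*y
Scalar curl = 6*y
At (-2, -3): -18.

-18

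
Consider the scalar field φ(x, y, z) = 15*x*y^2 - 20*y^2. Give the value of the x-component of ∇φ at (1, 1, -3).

(∇φ)_1 = ∂φ/∂x = 15*y^2
At (1, 1, -3): 15.

15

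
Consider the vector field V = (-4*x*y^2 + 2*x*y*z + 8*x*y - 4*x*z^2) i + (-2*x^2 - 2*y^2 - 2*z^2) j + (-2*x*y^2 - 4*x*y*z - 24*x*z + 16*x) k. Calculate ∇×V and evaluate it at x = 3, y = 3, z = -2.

(∇×V)₁ = ∂V₃/∂y − ∂V₂/∂z = -4*x*y - 4*x*z + 4*z
(∇×V)₂ = ∂V₁/∂z − ∂V₃/∂x = 2*x*y - 8*x*z + 2*y^2 + 4*y*z + 24*z - 16
(∇×V)₃ = ∂V₂/∂x − ∂V₁/∂y = 8*x*y - 2*x*z - 12*x
∇×V = (-4*x*y - 4*x*z + 4*z, 2*x*y - 8*x*z + 2*y^2 + 4*y*z + 24*z - 16, 8*x*y - 2*x*z - 12*x)
At (3, 3, -2): (-20, -4, 48).

(-20, -4, 48)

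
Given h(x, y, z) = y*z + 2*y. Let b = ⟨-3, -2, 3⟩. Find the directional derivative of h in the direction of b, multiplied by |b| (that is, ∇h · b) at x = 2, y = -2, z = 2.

-14

∂h/∂x = 0
∂h/∂y = z + 2
∂h/∂z = y
∇h at (2, -2, 2) = (0, 4, -2)
∇h · b = (0)(-3) + (4)(-2) + (-2)(3) = -14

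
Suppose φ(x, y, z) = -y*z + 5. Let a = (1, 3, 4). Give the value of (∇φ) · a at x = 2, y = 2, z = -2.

∂φ/∂x = 0
∂φ/∂y = -z
∂φ/∂z = -y
∇φ at (2, 2, -2) = (0, 2, -2)
∇φ · a = (0)(1) + (2)(3) + (-2)(4) = -2

-2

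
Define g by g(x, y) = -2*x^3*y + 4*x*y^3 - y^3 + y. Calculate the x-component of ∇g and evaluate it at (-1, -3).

(∇g)_1 = ∂g/∂x = -6*x^2*y + 4*y^3
At (-1, -3): -90.

-90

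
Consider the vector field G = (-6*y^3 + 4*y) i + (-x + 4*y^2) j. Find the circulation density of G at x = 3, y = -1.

13

∂G₂/∂x = -1
∂G₁/∂y = -18*y^2 + 4
Scalar curl = 18*y^2 - 5
At (3, -1): 13.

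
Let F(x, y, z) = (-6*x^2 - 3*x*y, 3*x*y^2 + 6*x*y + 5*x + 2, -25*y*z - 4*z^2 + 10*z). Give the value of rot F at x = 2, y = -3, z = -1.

(∇×F)₁ = ∂F₃/∂y − ∂F₂/∂z = -25*z
(∇×F)₂ = ∂F₁/∂z − ∂F₃/∂x = 0
(∇×F)₃ = ∂F₂/∂x − ∂F₁/∂y = 3*x + 3*y^2 + 6*y + 5
∇×F = (-25*z, 0, 3*x + 3*y^2 + 6*y + 5)
At (2, -3, -1): (25, 0, 20).

(25, 0, 20)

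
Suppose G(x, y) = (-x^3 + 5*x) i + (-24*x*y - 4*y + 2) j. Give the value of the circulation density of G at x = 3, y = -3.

∂G₂/∂x = -24*y
∂G₁/∂y = 0
Scalar curl = -24*y
At (3, -3): 72.

72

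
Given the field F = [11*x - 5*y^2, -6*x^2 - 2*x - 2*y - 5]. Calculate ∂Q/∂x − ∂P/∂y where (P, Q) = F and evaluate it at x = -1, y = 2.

30

∂F₂/∂x = -12*x - 2
∂F₁/∂y = -10*y
Scalar curl = -12*x + 10*y - 2
At (-1, 2): 30.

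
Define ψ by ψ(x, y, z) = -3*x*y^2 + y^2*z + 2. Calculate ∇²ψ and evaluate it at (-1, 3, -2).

2

∂²ψ/∂x² = 0
∂²ψ/∂y² = 2*(-3*x + z)
∂²ψ/∂z² = 0
∇²ψ = -6*x + 2*z
At (-1, 3, -2): 2.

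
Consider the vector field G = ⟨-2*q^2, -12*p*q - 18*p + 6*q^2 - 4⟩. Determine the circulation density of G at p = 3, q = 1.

∂G₂/∂p = -12*q - 18
∂G₁/∂q = -4*q
Scalar curl = -8*q - 18
At (3, 1): -26.

-26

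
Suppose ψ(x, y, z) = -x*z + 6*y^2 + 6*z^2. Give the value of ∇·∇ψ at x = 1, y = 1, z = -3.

∂²ψ/∂x² = 0
∂²ψ/∂y² = 12
∂²ψ/∂z² = 12
∇²ψ = 24
At (1, 1, -3): 24.

24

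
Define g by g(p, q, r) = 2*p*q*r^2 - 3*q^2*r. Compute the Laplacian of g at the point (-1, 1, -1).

∂²g/∂p² = 0
∂²g/∂q² = -6*r
∂²g/∂r² = 4*p*q
∇²g = 4*p*q - 6*r
At (-1, 1, -1): 2.

2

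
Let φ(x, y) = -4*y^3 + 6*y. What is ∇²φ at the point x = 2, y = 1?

∂²φ/∂x² = 0
∂²φ/∂y² = -24*y
∇²φ = -24*y
At (2, 1): -24.

-24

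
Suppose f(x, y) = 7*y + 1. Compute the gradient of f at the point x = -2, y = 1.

∂f/∂x = 0
∂f/∂y = 7
∇f = (0, 7)
At (-2, 1): (0, 7).

(0, 7)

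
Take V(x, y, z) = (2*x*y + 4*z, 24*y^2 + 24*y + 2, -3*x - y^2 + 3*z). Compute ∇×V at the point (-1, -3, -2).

(∇×V)₁ = ∂V₃/∂y − ∂V₂/∂z = -2*y
(∇×V)₂ = ∂V₁/∂z − ∂V₃/∂x = 7
(∇×V)₃ = ∂V₂/∂x − ∂V₁/∂y = -2*x
∇×V = (-2*y, 7, -2*x)
At (-1, -3, -2): (6, 7, 2).

(6, 7, 2)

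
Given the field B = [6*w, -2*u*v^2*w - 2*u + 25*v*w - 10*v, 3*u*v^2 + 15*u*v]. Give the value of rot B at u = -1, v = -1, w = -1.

(∇×B)₁ = ∂B₃/∂v − ∂B₂/∂w = 2*u*v^2 + 6*u*v + 15*u - 25*v
(∇×B)₂ = ∂B₁/∂w − ∂B₃/∂u = -3*v^2 - 15*v + 6
(∇×B)₃ = ∂B₂/∂u − ∂B₁/∂v = -2*v^2*w - 2
∇×B = (2*u*v^2 + 6*u*v + 15*u - 25*v, -3*v^2 - 15*v + 6, -2*v^2*w - 2)
At (-1, -1, -1): (14, 18, 0).

(14, 18, 0)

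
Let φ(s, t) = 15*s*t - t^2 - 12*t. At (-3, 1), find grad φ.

(15, -59)

∂φ/∂s = 15*t
∂φ/∂t = 15*s - 2*t - 12
∇φ = (15*t, 15*s - 2*t - 12)
At (-3, 1): (15, -59).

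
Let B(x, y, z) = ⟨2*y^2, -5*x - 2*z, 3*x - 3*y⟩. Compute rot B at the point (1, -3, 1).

(∇×B)₁ = ∂B₃/∂y − ∂B₂/∂z = -1
(∇×B)₂ = ∂B₁/∂z − ∂B₃/∂x = -3
(∇×B)₃ = ∂B₂/∂x − ∂B₁/∂y = -4*y - 5
∇×B = (-1, -3, -4*y - 5)
At (1, -3, 1): (-1, -3, 7).

(-1, -3, 7)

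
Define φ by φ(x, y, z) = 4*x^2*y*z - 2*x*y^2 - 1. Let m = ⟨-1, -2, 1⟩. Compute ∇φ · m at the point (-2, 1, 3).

-46

∂φ/∂x = 8*x*y*z - 2*y^2
∂φ/∂y = 4*x^2*z - 4*x*y
∂φ/∂z = 4*x^2*y
∇φ at (-2, 1, 3) = (-50, 56, 16)
∇φ · m = (-50)(-1) + (56)(-2) + (16)(1) = -46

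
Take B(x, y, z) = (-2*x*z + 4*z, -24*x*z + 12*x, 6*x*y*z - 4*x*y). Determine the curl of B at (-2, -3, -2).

(∇×B)₁ = ∂B₃/∂y − ∂B₂/∂z = 6*x*z + 20*x
(∇×B)₂ = ∂B₁/∂z − ∂B₃/∂x = -2*x - 6*y*z + 4*y + 4
(∇×B)₃ = ∂B₂/∂x − ∂B₁/∂y = -24*z + 12
∇×B = (6*x*z + 20*x, -2*x - 6*y*z + 4*y + 4, -24*z + 12)
At (-2, -3, -2): (-16, -40, 60).

(-16, -40, 60)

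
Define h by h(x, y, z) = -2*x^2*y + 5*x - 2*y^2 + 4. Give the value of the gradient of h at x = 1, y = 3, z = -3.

∂h/∂x = -4*x*y + 5
∂h/∂y = -2*x^2 - 4*y
∂h/∂z = 0
∇h = (-4*x*y + 5, -2*x^2 - 4*y, 0)
At (1, 3, -3): (-7, -14, 0).

(-7, -14, 0)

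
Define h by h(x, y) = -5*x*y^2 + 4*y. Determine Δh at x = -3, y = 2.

30

∂²h/∂x² = 0
∂²h/∂y² = -10*x
∇²h = -10*x
At (-3, 2): 30.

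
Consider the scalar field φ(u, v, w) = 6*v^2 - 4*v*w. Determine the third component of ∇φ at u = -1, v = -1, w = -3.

(∇φ)_3 = ∂φ/∂w = -4*v
At (-1, -1, -3): 4.

4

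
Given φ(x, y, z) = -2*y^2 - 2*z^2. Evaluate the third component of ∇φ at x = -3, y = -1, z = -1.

(∇φ)_3 = ∂φ/∂z = -4*z
At (-3, -1, -1): 4.

4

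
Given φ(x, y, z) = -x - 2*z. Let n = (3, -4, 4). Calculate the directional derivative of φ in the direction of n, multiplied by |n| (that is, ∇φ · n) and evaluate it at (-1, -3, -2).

-11

∂φ/∂x = -1
∂φ/∂y = 0
∂φ/∂z = -2
∇φ at (-1, -3, -2) = (-1, 0, -2)
∇φ · n = (-1)(3) + (0)(-4) + (-2)(4) = -11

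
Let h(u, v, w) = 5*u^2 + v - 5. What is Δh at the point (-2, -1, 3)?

∂²h/∂u² = 10
∂²h/∂v² = 0
∂²h/∂w² = 0
∇²h = 10
At (-2, -1, 3): 10.

10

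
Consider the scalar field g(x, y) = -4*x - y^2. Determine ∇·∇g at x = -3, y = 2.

-2

∂²g/∂x² = 0
∂²g/∂y² = -2
∇²g = -2
At (-3, 2): -2.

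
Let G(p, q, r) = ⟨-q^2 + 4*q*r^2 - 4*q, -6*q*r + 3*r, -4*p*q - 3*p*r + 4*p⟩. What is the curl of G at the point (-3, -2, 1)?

(∇×G)₁ = ∂G₃/∂q − ∂G₂/∂r = -4*p + 6*q - 3
(∇×G)₂ = ∂G₁/∂r − ∂G₃/∂p = 8*q*r + 4*q + 3*r - 4
(∇×G)₃ = ∂G₂/∂p − ∂G₁/∂q = 2*q - 4*r^2 + 4
∇×G = (-4*p + 6*q - 3, 8*q*r + 4*q + 3*r - 4, 2*q - 4*r^2 + 4)
At (-3, -2, 1): (-3, -25, -4).

(-3, -25, -4)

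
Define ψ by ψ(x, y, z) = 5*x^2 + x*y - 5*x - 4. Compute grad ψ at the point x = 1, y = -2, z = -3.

∂ψ/∂x = 10*x + y - 5
∂ψ/∂y = x
∂ψ/∂z = 0
∇ψ = (10*x + y - 5, x, 0)
At (1, -2, -3): (3, 1, 0).

(3, 1, 0)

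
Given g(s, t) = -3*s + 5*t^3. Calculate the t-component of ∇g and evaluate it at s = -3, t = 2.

(∇g)_2 = ∂g/∂t = 15*t^2
At (-3, 2): 60.

60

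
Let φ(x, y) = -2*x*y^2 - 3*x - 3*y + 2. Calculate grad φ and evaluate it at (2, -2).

∂φ/∂x = -2*y^2 - 3
∂φ/∂y = -4*x*y - 3
∇φ = (-2*y^2 - 3, -4*x*y - 3)
At (2, -2): (-11, 13).

(-11, 13)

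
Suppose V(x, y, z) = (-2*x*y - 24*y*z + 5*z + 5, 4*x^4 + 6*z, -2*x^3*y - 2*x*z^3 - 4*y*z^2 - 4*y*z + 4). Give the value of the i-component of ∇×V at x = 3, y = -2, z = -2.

-68

(∇×V)_1 = ∂V₃/∂y − ∂V₂/∂z
= -2*x^3 - 4*z^2 - 4*z − (6)
= -2*x^3 - 4*z^2 - 4*z - 6
At (3, -2, -2): -68.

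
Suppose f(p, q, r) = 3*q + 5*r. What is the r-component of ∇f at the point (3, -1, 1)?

5

(∇f)_3 = ∂f/∂r = 5
At (3, -1, 1): 5.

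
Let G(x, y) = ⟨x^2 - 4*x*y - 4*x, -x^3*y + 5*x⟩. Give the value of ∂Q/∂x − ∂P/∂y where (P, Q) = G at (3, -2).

∂G₂/∂x = -3*x^2*y + 5
∂G₁/∂y = -4*x
Scalar curl = -3*x^2*y + 4*x + 5
At (3, -2): 71.

71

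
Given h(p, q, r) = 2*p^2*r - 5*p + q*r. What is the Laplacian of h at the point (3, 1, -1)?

∂²h/∂p² = 4*r
∂²h/∂q² = 0
∂²h/∂r² = 0
∇²h = 4*r
At (3, 1, -1): -4.

-4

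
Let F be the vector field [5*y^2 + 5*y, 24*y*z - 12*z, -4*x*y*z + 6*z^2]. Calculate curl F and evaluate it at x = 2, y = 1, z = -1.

(-4, -4, -15)

(∇×F)₁ = ∂F₃/∂y − ∂F₂/∂z = -4*x*z - 24*y + 12
(∇×F)₂ = ∂F₁/∂z − ∂F₃/∂x = 4*y*z
(∇×F)₃ = ∂F₂/∂x − ∂F₁/∂y = -10*y - 5
∇×F = (-4*x*z - 24*y + 12, 4*y*z, -10*y - 5)
At (2, 1, -1): (-4, -4, -15).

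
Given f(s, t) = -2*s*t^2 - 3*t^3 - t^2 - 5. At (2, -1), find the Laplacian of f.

8

∂²f/∂s² = 0
∂²f/∂t² = -2*(2*s + 9*t + 1)
∇²f = -4*s - 18*t - 2
At (2, -1): 8.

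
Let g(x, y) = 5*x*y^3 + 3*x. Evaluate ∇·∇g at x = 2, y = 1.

60

∂²g/∂x² = 0
∂²g/∂y² = 30*x*y
∇²g = 30*x*y
At (2, 1): 60.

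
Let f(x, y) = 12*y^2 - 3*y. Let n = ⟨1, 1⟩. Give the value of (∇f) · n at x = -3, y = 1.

21

∂f/∂x = 0
∂f/∂y = 24*y - 3
∇f at (-3, 1) = (0, 21)
∇f · n = (0)(1) + (21)(1) = 21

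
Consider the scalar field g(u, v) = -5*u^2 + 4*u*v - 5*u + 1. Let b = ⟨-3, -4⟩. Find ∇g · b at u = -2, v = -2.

11

∂g/∂u = -10*u + 4*v - 5
∂g/∂v = 4*u
∇g at (-2, -2) = (7, -8)
∇g · b = (7)(-3) + (-8)(-4) = 11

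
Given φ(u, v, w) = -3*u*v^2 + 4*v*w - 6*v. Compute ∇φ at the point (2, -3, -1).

(-27, 26, -12)

∂φ/∂u = -3*v^2
∂φ/∂v = -6*u*v + 4*w - 6
∂φ/∂w = 4*v
∇φ = (-3*v^2, -6*u*v + 4*w - 6, 4*v)
At (2, -3, -1): (-27, 26, -12).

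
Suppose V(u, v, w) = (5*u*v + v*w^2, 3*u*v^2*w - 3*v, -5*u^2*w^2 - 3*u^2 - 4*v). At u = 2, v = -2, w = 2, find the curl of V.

(-28, 84, 10)

(∇×V)₁ = ∂V₃/∂v − ∂V₂/∂w = -3*u*v^2 - 4
(∇×V)₂ = ∂V₁/∂w − ∂V₃/∂u = 10*u*w^2 + 6*u + 2*v*w
(∇×V)₃ = ∂V₂/∂u − ∂V₁/∂v = -5*u + 3*v^2*w - w^2
∇×V = (-3*u*v^2 - 4, 10*u*w^2 + 6*u + 2*v*w, -5*u + 3*v^2*w - w^2)
At (2, -2, 2): (-28, 84, 10).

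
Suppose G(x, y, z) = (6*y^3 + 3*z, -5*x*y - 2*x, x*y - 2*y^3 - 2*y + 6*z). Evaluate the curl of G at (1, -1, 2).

(-7, 4, -15)

(∇×G)₁ = ∂G₃/∂y − ∂G₂/∂z = x - 6*y^2 - 2
(∇×G)₂ = ∂G₁/∂z − ∂G₃/∂x = -y + 3
(∇×G)₃ = ∂G₂/∂x − ∂G₁/∂y = -18*y^2 - 5*y - 2
∇×G = (x - 6*y^2 - 2, -y + 3, -18*y^2 - 5*y - 2)
At (1, -1, 2): (-7, 4, -15).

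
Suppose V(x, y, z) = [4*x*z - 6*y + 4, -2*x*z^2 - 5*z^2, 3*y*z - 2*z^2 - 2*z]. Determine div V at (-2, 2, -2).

4

∂V₁/∂x = 4*z
∂V₂/∂y = 0
∂V₃/∂z = 3*y - 4*z - 2
∇·V = 3*y - 2
At (-2, 2, -2): 4.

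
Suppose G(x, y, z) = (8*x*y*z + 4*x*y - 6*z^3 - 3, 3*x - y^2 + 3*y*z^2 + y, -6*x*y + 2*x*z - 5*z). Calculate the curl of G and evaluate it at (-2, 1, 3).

(∇×G)₁ = ∂G₃/∂y − ∂G₂/∂z = -6*x - 6*y*z
(∇×G)₂ = ∂G₁/∂z − ∂G₃/∂x = 8*x*y + 6*y - 18*z^2 - 2*z
(∇×G)₃ = ∂G₂/∂x − ∂G₁/∂y = -8*x*z - 4*x + 3
∇×G = (-6*x - 6*y*z, 8*x*y + 6*y - 18*z^2 - 2*z, -8*x*z - 4*x + 3)
At (-2, 1, 3): (-6, -178, 59).

(-6, -178, 59)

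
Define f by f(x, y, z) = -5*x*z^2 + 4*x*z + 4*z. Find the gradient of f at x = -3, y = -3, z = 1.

∂f/∂x = -5*z^2 + 4*z
∂f/∂y = 0
∂f/∂z = -10*x*z + 4*x + 4
∇f = (-5*z^2 + 4*z, 0, -10*x*z + 4*x + 4)
At (-3, -3, 1): (-1, 0, 22).

(-1, 0, 22)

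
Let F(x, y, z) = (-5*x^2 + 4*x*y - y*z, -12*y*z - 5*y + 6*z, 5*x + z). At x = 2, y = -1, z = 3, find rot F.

(∇×F)₁ = ∂F₃/∂y − ∂F₂/∂z = 12*y - 6
(∇×F)₂ = ∂F₁/∂z − ∂F₃/∂x = -y - 5
(∇×F)₃ = ∂F₂/∂x − ∂F₁/∂y = -4*x + z
∇×F = (12*y - 6, -y - 5, -4*x + z)
At (2, -1, 3): (-18, -4, -5).

(-18, -4, -5)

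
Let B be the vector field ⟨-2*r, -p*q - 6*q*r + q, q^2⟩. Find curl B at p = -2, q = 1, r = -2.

(∇×B)₁ = ∂B₃/∂q − ∂B₂/∂r = 8*q
(∇×B)₂ = ∂B₁/∂r − ∂B₃/∂p = -2
(∇×B)₃ = ∂B₂/∂p − ∂B₁/∂q = -q
∇×B = (8*q, -2, -q)
At (-2, 1, -2): (8, -2, -1).

(8, -2, -1)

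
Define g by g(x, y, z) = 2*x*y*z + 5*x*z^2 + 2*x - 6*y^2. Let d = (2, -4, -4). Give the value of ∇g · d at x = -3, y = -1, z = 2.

∂g/∂x = 2*y*z + 5*z^2 + 2
∂g/∂y = 2*x*z - 12*y
∂g/∂z = 2*x*y + 10*x*z
∇g at (-3, -1, 2) = (18, 0, -54)
∇g · d = (18)(2) + (0)(-4) + (-54)(-4) = 252

252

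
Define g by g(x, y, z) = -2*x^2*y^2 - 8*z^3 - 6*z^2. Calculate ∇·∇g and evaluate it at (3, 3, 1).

-132

∂²g/∂x² = -4*y^2
∂²g/∂y² = -4*x^2
∂²g/∂z² = -12*(4*z + 1)
∇²g = -4*x^2 - 4*y^2 - 48*z - 12
At (3, 3, 1): -132.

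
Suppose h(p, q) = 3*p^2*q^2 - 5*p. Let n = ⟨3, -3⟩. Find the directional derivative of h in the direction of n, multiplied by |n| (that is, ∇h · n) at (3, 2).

∂h/∂p = 6*p*q^2 - 5
∂h/∂q = 6*p^2*q
∇h at (3, 2) = (67, 108)
∇h · n = (67)(3) + (108)(-3) = -123

-123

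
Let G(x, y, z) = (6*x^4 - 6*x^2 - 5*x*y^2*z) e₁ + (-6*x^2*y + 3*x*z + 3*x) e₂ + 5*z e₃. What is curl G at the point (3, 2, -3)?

(∇×G)₁ = ∂G₃/∂y − ∂G₂/∂z = -3*x
(∇×G)₂ = ∂G₁/∂z − ∂G₃/∂x = -5*x*y^2
(∇×G)₃ = ∂G₂/∂x − ∂G₁/∂y = 10*x*y*z - 12*x*y + 3*z + 3
∇×G = (-3*x, -5*x*y^2, 10*x*y*z - 12*x*y + 3*z + 3)
At (3, 2, -3): (-9, -60, -258).

(-9, -60, -258)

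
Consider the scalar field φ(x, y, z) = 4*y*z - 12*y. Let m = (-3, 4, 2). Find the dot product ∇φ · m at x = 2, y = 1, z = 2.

-8

∂φ/∂x = 0
∂φ/∂y = 4*z - 12
∂φ/∂z = 4*y
∇φ at (2, 1, 2) = (0, -4, 4)
∇φ · m = (0)(-3) + (-4)(4) + (4)(2) = -8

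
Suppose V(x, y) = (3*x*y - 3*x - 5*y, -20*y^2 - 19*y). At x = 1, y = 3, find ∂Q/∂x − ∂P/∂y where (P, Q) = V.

2

∂V₂/∂x = 0
∂V₁/∂y = 3*x - 5
Scalar curl = -3*x + 5
At (1, 3): 2.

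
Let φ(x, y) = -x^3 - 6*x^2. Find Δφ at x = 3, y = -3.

∂²φ/∂x² = -6*(x + 2)
∂²φ/∂y² = 0
∇²φ = -6*x - 12
At (3, -3): -30.

-30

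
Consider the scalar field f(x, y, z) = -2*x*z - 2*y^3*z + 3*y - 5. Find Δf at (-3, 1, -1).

12

∂²f/∂x² = 0
∂²f/∂y² = -12*y*z
∂²f/∂z² = 0
∇²f = -12*y*z
At (-3, 1, -1): 12.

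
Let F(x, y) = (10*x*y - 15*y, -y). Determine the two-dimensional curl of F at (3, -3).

∂F₂/∂x = 0
∂F₁/∂y = 10*x - 15
Scalar curl = -10*x + 15
At (3, -3): -15.

-15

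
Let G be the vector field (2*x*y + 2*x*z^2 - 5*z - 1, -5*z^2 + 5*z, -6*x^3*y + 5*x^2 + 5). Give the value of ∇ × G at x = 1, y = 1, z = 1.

(∇×G)₁ = ∂G₃/∂y − ∂G₂/∂z = -6*x^3 + 10*z - 5
(∇×G)₂ = ∂G₁/∂z − ∂G₃/∂x = 18*x^2*y + 4*x*z - 10*x - 5
(∇×G)₃ = ∂G₂/∂x − ∂G₁/∂y = -2*x
∇×G = (-6*x^3 + 10*z - 5, 18*x^2*y + 4*x*z - 10*x - 5, -2*x)
At (1, 1, 1): (-1, 7, -2).

(-1, 7, -2)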